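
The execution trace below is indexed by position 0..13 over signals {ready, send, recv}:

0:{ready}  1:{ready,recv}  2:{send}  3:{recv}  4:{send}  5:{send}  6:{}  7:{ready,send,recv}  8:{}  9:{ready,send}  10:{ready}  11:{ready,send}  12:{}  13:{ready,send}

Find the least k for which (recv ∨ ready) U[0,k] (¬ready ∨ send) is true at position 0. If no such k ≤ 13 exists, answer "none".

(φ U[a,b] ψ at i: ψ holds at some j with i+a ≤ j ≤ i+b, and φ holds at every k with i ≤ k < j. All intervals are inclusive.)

Need earliest j ≥ 0 with (¬ready ∨ send), and (recv ∨ ready) at every k in [0,j-1].
  j=0: rhs fails.
  j=1: rhs fails.
  j=2: rhs holds; lhs holds on [0,1]. k = 2.

2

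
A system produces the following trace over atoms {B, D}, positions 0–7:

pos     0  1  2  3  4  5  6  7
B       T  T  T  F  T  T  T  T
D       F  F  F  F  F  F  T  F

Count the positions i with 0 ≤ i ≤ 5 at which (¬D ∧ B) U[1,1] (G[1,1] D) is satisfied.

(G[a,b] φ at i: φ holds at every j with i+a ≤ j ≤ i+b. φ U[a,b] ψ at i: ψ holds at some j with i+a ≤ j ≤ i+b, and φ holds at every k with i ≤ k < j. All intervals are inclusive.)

1

Evaluate at each i in [0,5]:
  i=0: ✗ (no rhs in [1,1])
  i=1: ✗ (no rhs in [2,2])
  i=2: ✗ (no rhs in [3,3])
  i=3: ✗ (no rhs in [4,4])
  i=4: ✓ (rhs at j=5; lhs holds on [4,4])
  i=5: ✗ (no rhs in [6,6])
Positions where it holds: {4} → 1.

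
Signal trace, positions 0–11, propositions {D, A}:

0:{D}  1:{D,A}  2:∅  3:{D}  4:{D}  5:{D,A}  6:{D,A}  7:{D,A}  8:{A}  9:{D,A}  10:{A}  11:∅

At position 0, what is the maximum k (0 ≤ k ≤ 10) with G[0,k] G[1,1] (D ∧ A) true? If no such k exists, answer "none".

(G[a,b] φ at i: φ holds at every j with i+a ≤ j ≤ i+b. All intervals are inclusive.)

G[1,1] (D ∧ A) must hold from j=0 onward; find where it first fails.
  j=0: holds
  j=1: fails
Holds on [0,0], so largest k = 0.

0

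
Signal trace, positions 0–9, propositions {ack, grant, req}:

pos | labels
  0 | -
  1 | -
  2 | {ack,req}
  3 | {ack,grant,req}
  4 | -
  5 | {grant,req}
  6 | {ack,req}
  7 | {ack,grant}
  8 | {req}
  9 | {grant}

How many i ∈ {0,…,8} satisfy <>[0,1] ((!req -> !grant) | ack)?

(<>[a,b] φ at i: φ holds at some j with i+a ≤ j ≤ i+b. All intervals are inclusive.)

Evaluate at each i in [0,8]:
  i=0: ✓ (witness j=0)
  i=1: ✓ (witness j=1)
  i=2: ✓ (witness j=2)
  i=3: ✓ (witness j=3)
  i=4: ✓ (witness j=4)
  i=5: ✓ (witness j=5)
  i=6: ✓ (witness j=6)
  i=7: ✓ (witness j=7)
  i=8: ✓ (witness j=8)
Positions where it holds: {0, 1, 2, 3, 4, 5, 6, 7, 8} → 9.

9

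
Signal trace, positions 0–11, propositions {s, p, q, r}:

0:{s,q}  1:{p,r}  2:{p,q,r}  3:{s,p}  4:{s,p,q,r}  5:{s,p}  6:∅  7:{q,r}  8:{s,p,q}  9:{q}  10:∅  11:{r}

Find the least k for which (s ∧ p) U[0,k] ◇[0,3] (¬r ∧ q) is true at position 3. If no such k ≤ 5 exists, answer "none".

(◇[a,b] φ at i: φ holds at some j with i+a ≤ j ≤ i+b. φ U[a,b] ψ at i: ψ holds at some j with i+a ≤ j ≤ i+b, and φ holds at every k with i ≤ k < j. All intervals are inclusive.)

2

Need earliest j ≥ 3 with ◇[0,3] (¬r ∧ q), and (s ∧ p) at every k in [3,j-1].
  j=3: rhs fails.
  j=4: rhs fails.
  j=5: rhs holds; lhs holds on [3,4]. k = 2.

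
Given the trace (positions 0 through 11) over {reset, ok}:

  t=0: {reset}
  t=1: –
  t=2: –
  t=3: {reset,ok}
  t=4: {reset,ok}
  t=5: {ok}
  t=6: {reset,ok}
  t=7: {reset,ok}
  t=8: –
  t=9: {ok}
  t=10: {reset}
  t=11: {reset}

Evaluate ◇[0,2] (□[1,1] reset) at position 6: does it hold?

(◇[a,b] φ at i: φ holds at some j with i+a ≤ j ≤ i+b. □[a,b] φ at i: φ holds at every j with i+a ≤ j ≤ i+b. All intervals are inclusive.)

Yes

Check □[1,1] reset at each j in [6,8]:
  j=6: holds on [7,7]
  j=7: fails at 8
  j=8: fails at 9
Found at j=6 → formula holds.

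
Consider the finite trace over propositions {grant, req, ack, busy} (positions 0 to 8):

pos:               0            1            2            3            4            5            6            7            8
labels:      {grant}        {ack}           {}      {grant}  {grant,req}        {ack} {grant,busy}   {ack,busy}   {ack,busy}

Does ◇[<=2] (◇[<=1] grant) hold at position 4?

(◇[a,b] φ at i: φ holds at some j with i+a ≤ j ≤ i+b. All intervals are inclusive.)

True

Check ◇[<=1] grant at each j in [4,6]:
  j=4: holds (witness at 4)
  j=5: holds (witness at 6)
  j=6: holds (witness at 6)
Found at j=4 → formula holds.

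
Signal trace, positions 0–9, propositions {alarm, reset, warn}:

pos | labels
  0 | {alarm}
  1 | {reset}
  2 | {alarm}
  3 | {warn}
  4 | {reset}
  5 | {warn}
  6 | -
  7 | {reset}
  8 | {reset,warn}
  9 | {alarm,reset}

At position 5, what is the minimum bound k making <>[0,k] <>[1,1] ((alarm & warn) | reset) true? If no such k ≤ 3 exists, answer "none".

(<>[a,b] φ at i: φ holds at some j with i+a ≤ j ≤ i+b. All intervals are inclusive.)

Scan j = 5,6,… for <>[1,1] ((alarm & warn) | reset):
  j=5: fails
  j=6: holds
First hit at j=6, so smallest k = 6-5 = 1.

1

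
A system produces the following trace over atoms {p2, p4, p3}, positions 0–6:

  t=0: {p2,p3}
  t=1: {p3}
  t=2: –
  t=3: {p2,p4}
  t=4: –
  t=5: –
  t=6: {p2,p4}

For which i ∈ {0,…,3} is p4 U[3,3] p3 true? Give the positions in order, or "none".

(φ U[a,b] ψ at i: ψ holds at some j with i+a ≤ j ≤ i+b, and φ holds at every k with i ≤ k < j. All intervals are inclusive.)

none

Evaluate at each i in [0,3]:
  i=0: ✗ (no rhs in [3,3])
  i=1: ✗ (no rhs in [4,4])
  i=2: ✗ (no rhs in [5,5])
  i=3: ✗ (no rhs in [6,6])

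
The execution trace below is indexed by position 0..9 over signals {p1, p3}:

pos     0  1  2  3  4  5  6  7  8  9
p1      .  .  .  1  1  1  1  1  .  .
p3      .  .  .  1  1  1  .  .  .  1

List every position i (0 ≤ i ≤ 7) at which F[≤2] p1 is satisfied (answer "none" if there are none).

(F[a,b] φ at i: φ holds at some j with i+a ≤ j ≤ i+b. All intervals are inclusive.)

1, 2, 3, 4, 5, 6, 7

Evaluate at each i in [0,7]:
  i=0: ✗ (none in [0,2])
  i=1: ✓ (witness j=3)
  i=2: ✓ (witness j=3)
  i=3: ✓ (witness j=3)
  i=4: ✓ (witness j=4)
  i=5: ✓ (witness j=5)
  i=6: ✓ (witness j=6)
  i=7: ✓ (witness j=7)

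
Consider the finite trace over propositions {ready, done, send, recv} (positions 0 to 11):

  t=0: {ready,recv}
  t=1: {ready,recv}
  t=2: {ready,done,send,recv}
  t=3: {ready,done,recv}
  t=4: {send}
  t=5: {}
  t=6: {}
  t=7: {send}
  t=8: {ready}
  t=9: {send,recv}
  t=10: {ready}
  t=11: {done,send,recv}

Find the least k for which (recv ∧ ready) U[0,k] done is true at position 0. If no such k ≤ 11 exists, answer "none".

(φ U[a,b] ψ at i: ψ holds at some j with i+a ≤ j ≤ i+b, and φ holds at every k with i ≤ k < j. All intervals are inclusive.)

Need earliest j ≥ 0 with done, and (recv ∧ ready) at every k in [0,j-1].
  j=0: rhs fails.
  j=1: rhs fails.
  j=2: rhs holds; lhs holds on [0,1]. k = 2.

2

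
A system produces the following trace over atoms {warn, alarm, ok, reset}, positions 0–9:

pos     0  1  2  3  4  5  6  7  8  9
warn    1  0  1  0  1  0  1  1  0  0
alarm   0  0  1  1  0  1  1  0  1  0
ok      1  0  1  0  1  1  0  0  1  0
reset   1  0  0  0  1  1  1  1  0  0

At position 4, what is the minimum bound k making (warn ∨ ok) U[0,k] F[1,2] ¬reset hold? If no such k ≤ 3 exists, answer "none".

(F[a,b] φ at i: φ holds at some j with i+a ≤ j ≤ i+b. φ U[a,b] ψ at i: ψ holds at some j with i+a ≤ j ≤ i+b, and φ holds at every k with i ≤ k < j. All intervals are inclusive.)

Need earliest j ≥ 4 with F[1,2] ¬reset, and (warn ∨ ok) at every k in [4,j-1].
  j=4: rhs fails.
  j=5: rhs fails.
  j=6: rhs holds; lhs holds on [4,5]. k = 2.

2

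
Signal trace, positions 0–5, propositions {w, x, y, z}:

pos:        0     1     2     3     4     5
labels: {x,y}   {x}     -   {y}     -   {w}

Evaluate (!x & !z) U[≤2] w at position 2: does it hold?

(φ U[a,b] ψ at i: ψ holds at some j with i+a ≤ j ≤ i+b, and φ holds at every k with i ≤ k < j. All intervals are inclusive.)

No

Need some j in [2,4] with w, and (!x & !z) at every k in [2,j-1].
  j=2: w false.
  j=3: w false.
  j=4: w false.
No j in the window works → until fails.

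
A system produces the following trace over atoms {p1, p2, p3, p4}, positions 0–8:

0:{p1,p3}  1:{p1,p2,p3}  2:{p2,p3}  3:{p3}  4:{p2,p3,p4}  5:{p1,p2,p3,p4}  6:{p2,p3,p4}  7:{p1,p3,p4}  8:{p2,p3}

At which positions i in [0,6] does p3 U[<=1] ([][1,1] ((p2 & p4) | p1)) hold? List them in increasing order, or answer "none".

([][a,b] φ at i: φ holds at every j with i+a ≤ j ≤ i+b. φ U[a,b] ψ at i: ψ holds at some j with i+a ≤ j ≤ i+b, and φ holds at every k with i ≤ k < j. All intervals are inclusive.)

Evaluate at each i in [0,6]:
  i=0: ✓ (rhs at j=0)
  i=1: ✗ (no rhs in [1,2])
  i=2: ✓ (rhs at j=3; lhs holds on [2,2])
  i=3: ✓ (rhs at j=3)
  i=4: ✓ (rhs at j=4)
  i=5: ✓ (rhs at j=5)
  i=6: ✓ (rhs at j=6)

0, 2, 3, 4, 5, 6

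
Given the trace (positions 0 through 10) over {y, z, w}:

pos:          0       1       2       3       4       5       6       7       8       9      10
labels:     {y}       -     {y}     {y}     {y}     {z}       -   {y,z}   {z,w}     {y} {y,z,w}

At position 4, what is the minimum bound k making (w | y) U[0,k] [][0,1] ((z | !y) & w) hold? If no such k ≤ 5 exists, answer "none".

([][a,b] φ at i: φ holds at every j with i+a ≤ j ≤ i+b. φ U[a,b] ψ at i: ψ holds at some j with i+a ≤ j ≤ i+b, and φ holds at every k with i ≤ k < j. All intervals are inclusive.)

Need earliest j ≥ 4 with [][0,1] ((z | !y) & w), and (w | y) at every k in [4,j-1].
  j=4: rhs fails.
  j=5: rhs fails.
  j=6: rhs fails.
  j=7: rhs fails.
  j=8: rhs fails.
  j=9: rhs fails.
No witness within the range → none.

none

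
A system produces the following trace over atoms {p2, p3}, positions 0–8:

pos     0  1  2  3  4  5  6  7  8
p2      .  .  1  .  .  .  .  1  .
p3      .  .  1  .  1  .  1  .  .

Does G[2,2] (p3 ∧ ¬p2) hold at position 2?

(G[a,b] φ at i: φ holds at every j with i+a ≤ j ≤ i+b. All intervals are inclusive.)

Yes

Check (p3 ∧ ¬p2) at every j in [4,4]:
  j=4: true
All positions satisfy it → formula holds.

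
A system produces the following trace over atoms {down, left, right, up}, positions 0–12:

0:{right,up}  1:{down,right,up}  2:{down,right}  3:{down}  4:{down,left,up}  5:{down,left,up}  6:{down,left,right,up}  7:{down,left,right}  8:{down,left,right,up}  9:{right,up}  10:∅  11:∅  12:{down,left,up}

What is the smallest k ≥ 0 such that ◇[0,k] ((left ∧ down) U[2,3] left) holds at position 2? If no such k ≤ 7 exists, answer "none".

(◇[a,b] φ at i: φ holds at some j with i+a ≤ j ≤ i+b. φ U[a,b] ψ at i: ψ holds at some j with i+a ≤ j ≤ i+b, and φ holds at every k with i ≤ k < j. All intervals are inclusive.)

2

Scan j = 2,3,… for ((left ∧ down) U[2,3] left):
  j=2: fails
  j=3: fails
  j=4: holds
First hit at j=4, so smallest k = 4-2 = 2.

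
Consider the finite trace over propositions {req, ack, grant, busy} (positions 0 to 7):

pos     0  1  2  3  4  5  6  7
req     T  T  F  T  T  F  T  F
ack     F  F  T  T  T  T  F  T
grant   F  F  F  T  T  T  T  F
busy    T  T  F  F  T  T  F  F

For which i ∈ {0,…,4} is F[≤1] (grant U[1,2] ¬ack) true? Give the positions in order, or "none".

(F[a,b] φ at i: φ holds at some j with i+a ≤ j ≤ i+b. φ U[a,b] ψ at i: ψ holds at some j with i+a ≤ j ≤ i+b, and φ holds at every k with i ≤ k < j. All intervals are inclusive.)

3, 4

Evaluate at each i in [0,4]:
  i=0: ✗ (none in [0,1])
  i=1: ✗ (none in [1,2])
  i=2: ✗ (none in [2,3])
  i=3: ✓ (witness j=4)
  i=4: ✓ (witness j=4)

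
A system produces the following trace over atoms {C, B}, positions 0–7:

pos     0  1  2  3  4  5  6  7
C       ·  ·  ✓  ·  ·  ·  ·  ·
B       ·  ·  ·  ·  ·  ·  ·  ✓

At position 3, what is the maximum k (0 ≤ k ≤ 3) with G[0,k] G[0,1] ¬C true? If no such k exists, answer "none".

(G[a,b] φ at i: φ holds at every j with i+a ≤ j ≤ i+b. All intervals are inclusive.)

3

G[0,1] ¬C must hold from j=3 onward; find where it first fails.
  j=3: holds
  j=4: holds
  j=5: holds
  j=6: holds
Holds through j=6; largest k = 3.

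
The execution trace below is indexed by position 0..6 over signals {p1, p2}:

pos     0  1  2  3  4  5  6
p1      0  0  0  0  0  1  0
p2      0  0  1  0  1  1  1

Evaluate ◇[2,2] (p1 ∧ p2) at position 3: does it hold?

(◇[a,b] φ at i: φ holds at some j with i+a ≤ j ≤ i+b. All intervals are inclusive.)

Yes

Check (p1 ∧ p2) at each j in [5,5]:
  j=5: true
Found at j=5 → formula holds.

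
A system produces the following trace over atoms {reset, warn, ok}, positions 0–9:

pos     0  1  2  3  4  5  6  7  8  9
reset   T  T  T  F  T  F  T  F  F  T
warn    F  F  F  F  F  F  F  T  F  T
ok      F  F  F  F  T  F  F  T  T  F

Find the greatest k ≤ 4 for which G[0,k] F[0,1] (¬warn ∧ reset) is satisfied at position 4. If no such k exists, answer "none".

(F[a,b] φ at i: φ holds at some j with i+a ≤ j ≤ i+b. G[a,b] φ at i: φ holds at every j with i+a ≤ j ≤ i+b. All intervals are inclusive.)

F[0,1] (¬warn ∧ reset) must hold from j=4 onward; find where it first fails.
  j=4: holds
  j=5: holds
  j=6: holds
  j=7: fails
Holds on [4,6], so largest k = 2.

2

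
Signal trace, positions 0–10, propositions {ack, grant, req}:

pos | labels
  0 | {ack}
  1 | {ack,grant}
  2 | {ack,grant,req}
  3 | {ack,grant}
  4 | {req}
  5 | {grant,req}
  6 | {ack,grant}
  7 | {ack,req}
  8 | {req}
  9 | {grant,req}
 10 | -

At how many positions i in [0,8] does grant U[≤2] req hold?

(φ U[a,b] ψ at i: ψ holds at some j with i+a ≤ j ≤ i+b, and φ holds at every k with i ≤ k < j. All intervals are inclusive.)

8

Evaluate at each i in [0,8]:
  i=0: ✗ (lhs fails at k=0 before rhs at j=2)
  i=1: ✓ (rhs at j=2; lhs holds on [1,1])
  i=2: ✓ (rhs at j=2)
  i=3: ✓ (rhs at j=4; lhs holds on [3,3])
  i=4: ✓ (rhs at j=4)
  i=5: ✓ (rhs at j=5)
  i=6: ✓ (rhs at j=7; lhs holds on [6,6])
  i=7: ✓ (rhs at j=7)
  i=8: ✓ (rhs at j=8)
Positions where it holds: {1, 2, 3, 4, 5, 6, 7, 8} → 8.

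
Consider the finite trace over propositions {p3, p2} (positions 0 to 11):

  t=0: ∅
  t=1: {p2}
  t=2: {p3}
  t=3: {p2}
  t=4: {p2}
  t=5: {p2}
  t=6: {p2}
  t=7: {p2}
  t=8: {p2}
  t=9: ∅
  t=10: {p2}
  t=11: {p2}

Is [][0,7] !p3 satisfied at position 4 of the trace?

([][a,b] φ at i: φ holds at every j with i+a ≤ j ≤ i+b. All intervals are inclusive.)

Check !p3 at every j in [4,11]:
  j=4: true
  j=5: true
  j=6: true
  j=7: true
  j=8: true
  j=9: true
  j=10: true
  j=11: true
All positions satisfy it → formula holds.

Holds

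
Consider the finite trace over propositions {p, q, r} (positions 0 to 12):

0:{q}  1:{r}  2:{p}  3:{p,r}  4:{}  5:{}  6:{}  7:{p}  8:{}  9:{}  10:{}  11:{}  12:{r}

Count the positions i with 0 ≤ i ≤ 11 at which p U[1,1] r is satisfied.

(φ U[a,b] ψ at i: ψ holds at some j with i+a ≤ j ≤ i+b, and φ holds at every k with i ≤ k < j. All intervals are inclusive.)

Evaluate at each i in [0,11]:
  i=0: ✗ (lhs fails at k=0 before rhs at j=1)
  i=1: ✗ (no rhs in [2,2])
  i=2: ✓ (rhs at j=3; lhs holds on [2,2])
  i=3: ✗ (no rhs in [4,4])
  i=4: ✗ (no rhs in [5,5])
  i=5: ✗ (no rhs in [6,6])
  i=6: ✗ (no rhs in [7,7])
  i=7: ✗ (no rhs in [8,8])
  i=8: ✗ (no rhs in [9,9])
  i=9: ✗ (no rhs in [10,10])
  i=10: ✗ (no rhs in [11,11])
  i=11: ✗ (lhs fails at k=11 before rhs at j=12)
Positions where it holds: {2} → 1.

1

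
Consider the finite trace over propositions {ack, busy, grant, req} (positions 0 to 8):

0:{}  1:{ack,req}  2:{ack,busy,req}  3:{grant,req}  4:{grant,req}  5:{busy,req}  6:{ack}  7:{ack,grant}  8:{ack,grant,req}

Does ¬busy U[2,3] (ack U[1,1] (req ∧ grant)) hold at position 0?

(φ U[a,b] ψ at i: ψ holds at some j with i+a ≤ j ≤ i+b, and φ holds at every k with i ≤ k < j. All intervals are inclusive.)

True

Need some j in [2,3] with (ack U[1,1] (req ∧ grant)), and ¬busy at every k in [0,j-1].
  j=2: (ack U[1,1] (req ∧ grant)) holds; ¬busy holds at every k in [0,1] → satisfied.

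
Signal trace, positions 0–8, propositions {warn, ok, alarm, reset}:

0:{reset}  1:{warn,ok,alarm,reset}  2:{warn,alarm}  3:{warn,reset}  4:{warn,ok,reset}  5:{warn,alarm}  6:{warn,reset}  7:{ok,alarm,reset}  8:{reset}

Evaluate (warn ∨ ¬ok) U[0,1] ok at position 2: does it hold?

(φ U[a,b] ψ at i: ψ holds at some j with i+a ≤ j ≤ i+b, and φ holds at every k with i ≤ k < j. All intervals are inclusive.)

Does not hold

Need some j in [2,3] with ok, and (warn ∨ ¬ok) at every k in [2,j-1].
  j=2: ok false.
  j=3: ok false.
No j in the window works → until fails.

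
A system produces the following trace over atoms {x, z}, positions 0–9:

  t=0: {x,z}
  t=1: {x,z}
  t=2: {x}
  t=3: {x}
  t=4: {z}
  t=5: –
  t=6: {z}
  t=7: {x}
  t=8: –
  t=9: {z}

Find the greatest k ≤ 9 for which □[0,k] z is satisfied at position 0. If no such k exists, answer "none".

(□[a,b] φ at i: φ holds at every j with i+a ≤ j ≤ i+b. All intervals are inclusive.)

1

z must hold from j=0 onward; find where it first fails.
  j=0: holds
  j=1: holds
  j=2: fails
Holds on [0,1], so largest k = 1.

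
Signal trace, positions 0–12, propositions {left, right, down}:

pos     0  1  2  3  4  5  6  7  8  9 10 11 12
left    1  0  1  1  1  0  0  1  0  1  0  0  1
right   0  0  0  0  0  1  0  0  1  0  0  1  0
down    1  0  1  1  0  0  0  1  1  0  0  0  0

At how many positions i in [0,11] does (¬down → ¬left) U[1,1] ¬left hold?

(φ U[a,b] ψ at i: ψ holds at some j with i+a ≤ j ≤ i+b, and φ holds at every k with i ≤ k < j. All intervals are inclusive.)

Evaluate at each i in [0,11]:
  i=0: ✓ (rhs at j=1; lhs holds on [0,0])
  i=1: ✗ (no rhs in [2,2])
  i=2: ✗ (no rhs in [3,3])
  i=3: ✗ (no rhs in [4,4])
  i=4: ✗ (lhs fails at k=4 before rhs at j=5)
  i=5: ✓ (rhs at j=6; lhs holds on [5,5])
  i=6: ✗ (no rhs in [7,7])
  i=7: ✓ (rhs at j=8; lhs holds on [7,7])
  i=8: ✗ (no rhs in [9,9])
  i=9: ✗ (lhs fails at k=9 before rhs at j=10)
  i=10: ✓ (rhs at j=11; lhs holds on [10,10])
  i=11: ✗ (no rhs in [12,12])
Positions where it holds: {0, 5, 7, 10} → 4.

4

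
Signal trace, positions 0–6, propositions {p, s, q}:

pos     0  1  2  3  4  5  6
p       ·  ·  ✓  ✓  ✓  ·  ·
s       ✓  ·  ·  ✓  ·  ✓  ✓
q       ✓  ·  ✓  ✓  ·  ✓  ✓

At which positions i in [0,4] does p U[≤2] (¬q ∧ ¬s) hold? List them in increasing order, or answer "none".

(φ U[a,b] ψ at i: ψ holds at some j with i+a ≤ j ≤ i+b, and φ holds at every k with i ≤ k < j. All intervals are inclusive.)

Evaluate at each i in [0,4]:
  i=0: ✗ (lhs fails at k=0 before rhs at j=1)
  i=1: ✓ (rhs at j=1)
  i=2: ✓ (rhs at j=4; lhs holds on [2,3])
  i=3: ✓ (rhs at j=4; lhs holds on [3,3])
  i=4: ✓ (rhs at j=4)

1, 2, 3, 4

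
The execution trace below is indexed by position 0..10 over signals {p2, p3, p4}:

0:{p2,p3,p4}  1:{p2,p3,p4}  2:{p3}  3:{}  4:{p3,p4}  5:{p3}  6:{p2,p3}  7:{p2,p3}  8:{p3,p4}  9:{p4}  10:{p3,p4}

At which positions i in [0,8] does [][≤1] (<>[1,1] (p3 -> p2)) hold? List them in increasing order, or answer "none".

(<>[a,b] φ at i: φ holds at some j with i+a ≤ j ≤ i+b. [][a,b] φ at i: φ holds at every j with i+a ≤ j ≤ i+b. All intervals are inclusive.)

Evaluate at each i in [0,8]:
  i=0: ✗ (fails at j=1)
  i=1: ✗ (fails at j=1)
  i=2: ✗ (fails at j=3)
  i=3: ✗ (fails at j=3)
  i=4: ✗ (fails at j=4)
  i=5: ✓ (all of [5,6])
  i=6: ✗ (fails at j=7)
  i=7: ✗ (fails at j=7)
  i=8: ✗ (fails at j=9)

5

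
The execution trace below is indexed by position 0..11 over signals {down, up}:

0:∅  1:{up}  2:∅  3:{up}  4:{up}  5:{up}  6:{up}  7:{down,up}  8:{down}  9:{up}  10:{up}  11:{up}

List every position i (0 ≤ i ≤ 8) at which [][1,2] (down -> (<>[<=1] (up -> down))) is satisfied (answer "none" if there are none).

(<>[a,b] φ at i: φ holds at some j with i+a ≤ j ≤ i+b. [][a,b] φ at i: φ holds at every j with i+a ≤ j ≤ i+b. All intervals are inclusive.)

0, 1, 2, 3, 4, 5, 6, 7, 8

Evaluate at each i in [0,8]:
  i=0: ✓ (all of [1,2])
  i=1: ✓ (all of [2,3])
  i=2: ✓ (all of [3,4])
  i=3: ✓ (all of [4,5])
  i=4: ✓ (all of [5,6])
  i=5: ✓ (all of [6,7])
  i=6: ✓ (all of [7,8])
  i=7: ✓ (all of [8,9])
  i=8: ✓ (all of [9,10])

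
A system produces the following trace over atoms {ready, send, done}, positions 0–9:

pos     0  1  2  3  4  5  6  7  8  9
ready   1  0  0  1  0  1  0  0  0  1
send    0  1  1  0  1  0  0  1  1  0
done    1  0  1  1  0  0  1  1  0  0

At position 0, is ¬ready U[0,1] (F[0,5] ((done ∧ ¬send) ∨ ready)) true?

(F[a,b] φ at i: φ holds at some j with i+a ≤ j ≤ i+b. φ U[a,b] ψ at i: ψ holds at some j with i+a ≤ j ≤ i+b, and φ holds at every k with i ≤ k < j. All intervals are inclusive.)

Holds

Need some j in [0,1] with F[0,5] ((done ∧ ¬send) ∨ ready), and ¬ready at every k in [0,j-1].
  j=0: F[0,5] ((done ∧ ¬send) ∨ ready) holds; no prefix to check → satisfied.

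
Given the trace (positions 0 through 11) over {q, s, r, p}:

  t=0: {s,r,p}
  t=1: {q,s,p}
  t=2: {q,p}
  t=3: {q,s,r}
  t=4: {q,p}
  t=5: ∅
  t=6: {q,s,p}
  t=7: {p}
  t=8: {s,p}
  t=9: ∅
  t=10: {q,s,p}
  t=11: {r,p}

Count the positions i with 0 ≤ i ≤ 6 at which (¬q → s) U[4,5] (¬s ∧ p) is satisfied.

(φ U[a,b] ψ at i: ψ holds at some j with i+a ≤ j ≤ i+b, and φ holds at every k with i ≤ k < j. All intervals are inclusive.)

1

Evaluate at each i in [0,6]:
  i=0: ✓ (rhs at j=4; lhs holds on [0,3])
  i=1: ✗ (no rhs in [5,6])
  i=2: ✗ (lhs fails at k=5 before rhs at j=7)
  i=3: ✗ (lhs fails at k=5 before rhs at j=7)
  i=4: ✗ (no rhs in [8,9])
  i=5: ✗ (no rhs in [9,10])
  i=6: ✗ (lhs fails at k=7 before rhs at j=11)
Positions where it holds: {0} → 1.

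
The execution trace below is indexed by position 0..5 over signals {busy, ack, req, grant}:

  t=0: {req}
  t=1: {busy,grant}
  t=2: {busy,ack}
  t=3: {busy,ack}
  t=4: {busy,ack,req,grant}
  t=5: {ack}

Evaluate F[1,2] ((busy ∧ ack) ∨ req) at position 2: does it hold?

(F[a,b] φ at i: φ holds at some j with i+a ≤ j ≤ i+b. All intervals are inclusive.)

Check ((busy ∧ ack) ∨ req) at each j in [3,4]:
  j=3: true
  j=4: true
Found at j=3 → formula holds.

Holds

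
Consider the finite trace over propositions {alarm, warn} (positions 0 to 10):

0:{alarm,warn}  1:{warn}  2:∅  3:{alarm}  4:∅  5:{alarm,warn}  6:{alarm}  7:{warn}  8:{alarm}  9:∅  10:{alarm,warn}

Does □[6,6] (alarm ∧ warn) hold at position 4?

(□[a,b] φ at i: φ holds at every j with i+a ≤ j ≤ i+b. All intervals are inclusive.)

Check (alarm ∧ warn) at every j in [10,10]:
  j=10: true
All positions satisfy it → formula holds.

Yes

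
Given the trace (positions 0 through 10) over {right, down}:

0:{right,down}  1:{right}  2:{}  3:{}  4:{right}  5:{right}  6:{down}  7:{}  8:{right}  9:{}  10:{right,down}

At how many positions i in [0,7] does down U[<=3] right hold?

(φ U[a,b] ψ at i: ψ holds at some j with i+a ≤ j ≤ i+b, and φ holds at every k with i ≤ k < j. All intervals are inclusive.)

4

Evaluate at each i in [0,7]:
  i=0: ✓ (rhs at j=0)
  i=1: ✓ (rhs at j=1)
  i=2: ✗ (lhs fails at k=2 before rhs at j=4)
  i=3: ✗ (lhs fails at k=3 before rhs at j=4)
  i=4: ✓ (rhs at j=4)
  i=5: ✓ (rhs at j=5)
  i=6: ✗ (lhs fails at k=7 before rhs at j=8)
  i=7: ✗ (lhs fails at k=7 before rhs at j=8)
Positions where it holds: {0, 1, 4, 5} → 4.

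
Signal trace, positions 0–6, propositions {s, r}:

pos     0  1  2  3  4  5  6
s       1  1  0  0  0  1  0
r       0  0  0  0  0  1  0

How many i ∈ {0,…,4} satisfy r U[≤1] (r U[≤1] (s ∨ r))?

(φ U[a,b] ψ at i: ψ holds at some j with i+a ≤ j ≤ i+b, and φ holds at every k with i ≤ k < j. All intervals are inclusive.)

Evaluate at each i in [0,4]:
  i=0: ✓ (rhs at j=0)
  i=1: ✓ (rhs at j=1)
  i=2: ✗ (no rhs in [2,3])
  i=3: ✗ (no rhs in [3,4])
  i=4: ✗ (lhs fails at k=4 before rhs at j=5)
Positions where it holds: {0, 1} → 2.

2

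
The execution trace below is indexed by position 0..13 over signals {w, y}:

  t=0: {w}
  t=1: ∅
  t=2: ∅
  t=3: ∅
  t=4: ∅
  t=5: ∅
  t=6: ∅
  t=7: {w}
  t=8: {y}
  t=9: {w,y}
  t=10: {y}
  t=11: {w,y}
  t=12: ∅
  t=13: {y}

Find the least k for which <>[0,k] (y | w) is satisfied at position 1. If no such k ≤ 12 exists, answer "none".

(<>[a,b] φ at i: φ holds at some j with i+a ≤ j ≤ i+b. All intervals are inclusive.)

6

Scan j = 1,2,… for (y | w):
  j=1: fails
  j=2: fails
  j=3: fails
  j=4: fails
  j=5: fails
  j=6: fails
  j=7: holds
First hit at j=7, so smallest k = 7-1 = 6.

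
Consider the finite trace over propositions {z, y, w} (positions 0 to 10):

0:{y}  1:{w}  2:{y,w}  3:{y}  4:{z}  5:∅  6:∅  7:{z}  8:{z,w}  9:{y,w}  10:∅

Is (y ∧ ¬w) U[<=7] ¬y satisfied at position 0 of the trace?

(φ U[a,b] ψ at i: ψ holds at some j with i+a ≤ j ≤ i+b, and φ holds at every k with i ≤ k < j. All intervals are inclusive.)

Need some j in [0,7] with ¬y, and (y ∧ ¬w) at every k in [0,j-1].
  j=0: ¬y false.
  j=1: ¬y holds; (y ∧ ¬w) holds at every k in [0,0] → satisfied.

True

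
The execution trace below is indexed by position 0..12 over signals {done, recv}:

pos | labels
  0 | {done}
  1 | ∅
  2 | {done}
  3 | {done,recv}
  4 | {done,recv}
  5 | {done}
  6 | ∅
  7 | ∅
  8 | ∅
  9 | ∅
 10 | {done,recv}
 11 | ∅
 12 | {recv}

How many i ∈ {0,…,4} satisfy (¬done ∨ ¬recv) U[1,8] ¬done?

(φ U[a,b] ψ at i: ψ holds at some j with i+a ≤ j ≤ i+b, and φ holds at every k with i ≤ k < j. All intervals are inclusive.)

Evaluate at each i in [0,4]:
  i=0: ✓ (rhs at j=1; lhs holds on [0,0])
  i=1: ✗ (lhs fails at k=3 before rhs at j=6)
  i=2: ✗ (lhs fails at k=3 before rhs at j=6)
  i=3: ✗ (lhs fails at k=3 before rhs at j=6)
  i=4: ✗ (lhs fails at k=4 before rhs at j=6)
Positions where it holds: {0} → 1.

1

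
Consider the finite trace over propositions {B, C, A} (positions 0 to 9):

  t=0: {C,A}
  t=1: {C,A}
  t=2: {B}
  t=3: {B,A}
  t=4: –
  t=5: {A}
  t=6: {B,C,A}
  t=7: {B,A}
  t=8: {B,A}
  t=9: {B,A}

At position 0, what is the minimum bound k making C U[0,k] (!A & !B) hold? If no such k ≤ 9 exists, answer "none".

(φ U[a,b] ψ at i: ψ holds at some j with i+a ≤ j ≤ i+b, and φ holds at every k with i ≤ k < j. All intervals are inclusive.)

Need earliest j ≥ 0 with (!A & !B), and C at every k in [0,j-1].
  j=0: rhs fails.
  j=1: rhs fails.
  j=2: rhs fails.
  j=3: rhs fails.
  j=4: rhs holds but lhs fails at k=2.
  j=5: rhs fails.
  j=6: rhs fails.
  j=7: rhs fails.
  j=8: rhs fails.
  j=9: rhs fails.
No witness within the range → none.

none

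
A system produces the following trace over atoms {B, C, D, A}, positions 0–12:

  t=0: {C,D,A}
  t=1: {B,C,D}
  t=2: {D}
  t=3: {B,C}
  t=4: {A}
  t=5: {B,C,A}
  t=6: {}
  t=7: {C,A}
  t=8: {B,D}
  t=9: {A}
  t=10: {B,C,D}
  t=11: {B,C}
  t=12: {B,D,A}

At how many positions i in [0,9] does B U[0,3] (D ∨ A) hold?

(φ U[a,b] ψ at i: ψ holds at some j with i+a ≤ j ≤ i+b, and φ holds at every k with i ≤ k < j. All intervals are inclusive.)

Evaluate at each i in [0,9]:
  i=0: ✓ (rhs at j=0)
  i=1: ✓ (rhs at j=1)
  i=2: ✓ (rhs at j=2)
  i=3: ✓ (rhs at j=4; lhs holds on [3,3])
  i=4: ✓ (rhs at j=4)
  i=5: ✓ (rhs at j=5)
  i=6: ✗ (lhs fails at k=6 before rhs at j=7)
  i=7: ✓ (rhs at j=7)
  i=8: ✓ (rhs at j=8)
  i=9: ✓ (rhs at j=9)
Positions where it holds: {0, 1, 2, 3, 4, 5, 7, 8, 9} → 9.

9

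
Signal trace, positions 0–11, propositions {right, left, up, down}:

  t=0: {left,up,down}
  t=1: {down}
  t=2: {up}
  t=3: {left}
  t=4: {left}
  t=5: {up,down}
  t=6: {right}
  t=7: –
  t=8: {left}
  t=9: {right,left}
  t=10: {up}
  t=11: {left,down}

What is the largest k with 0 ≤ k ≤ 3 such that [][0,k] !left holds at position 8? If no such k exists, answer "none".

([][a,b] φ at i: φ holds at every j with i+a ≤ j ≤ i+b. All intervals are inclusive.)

!left must hold from j=8 onward; find where it first fails.
  j=8: fails → no k works.

none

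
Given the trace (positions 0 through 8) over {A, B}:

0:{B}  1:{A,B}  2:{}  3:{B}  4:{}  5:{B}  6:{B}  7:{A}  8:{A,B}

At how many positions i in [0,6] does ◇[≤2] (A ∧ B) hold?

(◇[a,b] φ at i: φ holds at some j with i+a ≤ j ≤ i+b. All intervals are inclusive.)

Evaluate at each i in [0,6]:
  i=0: ✓ (witness j=1)
  i=1: ✓ (witness j=1)
  i=2: ✗ (none in [2,4])
  i=3: ✗ (none in [3,5])
  i=4: ✗ (none in [4,6])
  i=5: ✗ (none in [5,7])
  i=6: ✓ (witness j=8)
Positions where it holds: {0, 1, 6} → 3.

3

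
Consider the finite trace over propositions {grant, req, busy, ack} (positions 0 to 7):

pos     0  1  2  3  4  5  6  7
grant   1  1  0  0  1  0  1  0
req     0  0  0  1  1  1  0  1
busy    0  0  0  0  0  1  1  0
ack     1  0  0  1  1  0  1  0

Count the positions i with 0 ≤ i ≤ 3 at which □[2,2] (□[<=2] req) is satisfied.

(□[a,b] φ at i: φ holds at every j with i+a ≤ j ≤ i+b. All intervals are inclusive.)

1

Evaluate at each i in [0,3]:
  i=0: ✗ (fails at j=2)
  i=1: ✓ (all of [3,3])
  i=2: ✗ (fails at j=4)
  i=3: ✗ (fails at j=5)
Positions where it holds: {1} → 1.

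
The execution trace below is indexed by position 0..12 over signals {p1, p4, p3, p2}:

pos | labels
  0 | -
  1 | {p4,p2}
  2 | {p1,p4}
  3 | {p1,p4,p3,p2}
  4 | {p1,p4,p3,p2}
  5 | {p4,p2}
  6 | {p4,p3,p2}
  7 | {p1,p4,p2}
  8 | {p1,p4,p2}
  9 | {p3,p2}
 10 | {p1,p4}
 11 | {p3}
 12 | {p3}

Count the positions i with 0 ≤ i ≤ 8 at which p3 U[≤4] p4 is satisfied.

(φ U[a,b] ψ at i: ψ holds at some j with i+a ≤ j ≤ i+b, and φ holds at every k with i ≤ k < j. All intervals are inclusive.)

Evaluate at each i in [0,8]:
  i=0: ✗ (lhs fails at k=0 before rhs at j=1)
  i=1: ✓ (rhs at j=1)
  i=2: ✓ (rhs at j=2)
  i=3: ✓ (rhs at j=3)
  i=4: ✓ (rhs at j=4)
  i=5: ✓ (rhs at j=5)
  i=6: ✓ (rhs at j=6)
  i=7: ✓ (rhs at j=7)
  i=8: ✓ (rhs at j=8)
Positions where it holds: {1, 2, 3, 4, 5, 6, 7, 8} → 8.

8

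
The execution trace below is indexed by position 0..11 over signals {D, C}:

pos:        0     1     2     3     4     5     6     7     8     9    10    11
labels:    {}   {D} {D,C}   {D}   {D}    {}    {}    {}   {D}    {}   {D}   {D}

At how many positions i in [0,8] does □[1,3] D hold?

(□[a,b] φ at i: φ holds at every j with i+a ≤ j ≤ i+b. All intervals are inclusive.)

Evaluate at each i in [0,8]:
  i=0: ✓ (all of [1,3])
  i=1: ✓ (all of [2,4])
  i=2: ✗ (fails at j=5)
  i=3: ✗ (fails at j=5)
  i=4: ✗ (fails at j=5)
  i=5: ✗ (fails at j=6)
  i=6: ✗ (fails at j=7)
  i=7: ✗ (fails at j=9)
  i=8: ✗ (fails at j=9)
Positions where it holds: {0, 1} → 2.

2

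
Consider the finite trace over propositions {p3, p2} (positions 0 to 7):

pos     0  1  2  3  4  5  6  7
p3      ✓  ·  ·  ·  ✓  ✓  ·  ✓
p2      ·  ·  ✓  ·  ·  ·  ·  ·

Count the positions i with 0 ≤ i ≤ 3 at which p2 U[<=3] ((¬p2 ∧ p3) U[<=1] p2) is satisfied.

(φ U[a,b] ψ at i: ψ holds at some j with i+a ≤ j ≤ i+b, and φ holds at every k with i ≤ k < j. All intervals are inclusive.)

Evaluate at each i in [0,3]:
  i=0: ✗ (lhs fails at k=0 before rhs at j=2)
  i=1: ✗ (lhs fails at k=1 before rhs at j=2)
  i=2: ✓ (rhs at j=2)
  i=3: ✗ (no rhs in [3,6])
Positions where it holds: {2} → 1.

1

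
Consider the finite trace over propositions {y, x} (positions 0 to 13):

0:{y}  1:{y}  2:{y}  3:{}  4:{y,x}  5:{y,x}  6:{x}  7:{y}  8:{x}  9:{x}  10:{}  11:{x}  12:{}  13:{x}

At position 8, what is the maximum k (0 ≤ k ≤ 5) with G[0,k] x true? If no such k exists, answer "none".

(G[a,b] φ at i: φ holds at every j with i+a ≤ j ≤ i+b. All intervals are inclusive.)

x must hold from j=8 onward; find where it first fails.
  j=8: holds
  j=9: holds
  j=10: fails
Holds on [8,9], so largest k = 1.

1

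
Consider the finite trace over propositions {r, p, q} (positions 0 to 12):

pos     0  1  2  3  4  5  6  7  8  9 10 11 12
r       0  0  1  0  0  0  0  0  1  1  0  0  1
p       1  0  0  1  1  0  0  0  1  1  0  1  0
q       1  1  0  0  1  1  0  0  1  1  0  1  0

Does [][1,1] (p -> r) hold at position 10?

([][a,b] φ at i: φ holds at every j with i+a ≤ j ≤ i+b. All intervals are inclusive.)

Does not hold

Check (p -> r) at every j in [11,11]:
  j=11: antecedent true; consequent false → ✗
Fails at j=11 → formula fails.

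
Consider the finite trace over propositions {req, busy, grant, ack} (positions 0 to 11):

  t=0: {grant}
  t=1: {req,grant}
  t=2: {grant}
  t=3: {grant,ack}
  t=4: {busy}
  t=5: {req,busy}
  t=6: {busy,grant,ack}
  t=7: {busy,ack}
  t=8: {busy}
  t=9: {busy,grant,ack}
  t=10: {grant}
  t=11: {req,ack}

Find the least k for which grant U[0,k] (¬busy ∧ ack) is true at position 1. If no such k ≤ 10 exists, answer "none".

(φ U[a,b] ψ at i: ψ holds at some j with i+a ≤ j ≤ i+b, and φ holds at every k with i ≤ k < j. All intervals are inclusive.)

2

Need earliest j ≥ 1 with (¬busy ∧ ack), and grant at every k in [1,j-1].
  j=1: rhs fails.
  j=2: rhs fails.
  j=3: rhs holds; lhs holds on [1,2]. k = 2.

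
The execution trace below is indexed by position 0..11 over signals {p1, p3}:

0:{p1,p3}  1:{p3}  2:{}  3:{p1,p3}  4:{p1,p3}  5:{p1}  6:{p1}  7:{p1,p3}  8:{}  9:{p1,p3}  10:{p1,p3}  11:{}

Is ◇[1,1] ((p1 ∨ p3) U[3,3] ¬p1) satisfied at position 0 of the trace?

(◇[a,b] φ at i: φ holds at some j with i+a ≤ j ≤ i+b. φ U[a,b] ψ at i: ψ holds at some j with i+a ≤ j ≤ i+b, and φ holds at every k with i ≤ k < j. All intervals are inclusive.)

Check ((p1 ∨ p3) U[3,3] ¬p1) at each j in [1,1]:
  j=1: fails
No position in the window satisfies it → formula fails.

False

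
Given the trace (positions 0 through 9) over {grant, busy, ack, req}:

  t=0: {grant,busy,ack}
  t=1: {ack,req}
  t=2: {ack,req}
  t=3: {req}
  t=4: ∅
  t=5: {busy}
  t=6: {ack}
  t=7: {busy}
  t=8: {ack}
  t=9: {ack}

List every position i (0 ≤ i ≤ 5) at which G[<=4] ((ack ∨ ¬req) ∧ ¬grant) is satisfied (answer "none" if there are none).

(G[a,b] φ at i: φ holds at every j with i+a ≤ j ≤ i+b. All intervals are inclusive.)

4, 5

Evaluate at each i in [0,5]:
  i=0: ✗ (fails at j=0)
  i=1: ✗ (fails at j=3)
  i=2: ✗ (fails at j=3)
  i=3: ✗ (fails at j=3)
  i=4: ✓ (all of [4,8])
  i=5: ✓ (all of [5,9])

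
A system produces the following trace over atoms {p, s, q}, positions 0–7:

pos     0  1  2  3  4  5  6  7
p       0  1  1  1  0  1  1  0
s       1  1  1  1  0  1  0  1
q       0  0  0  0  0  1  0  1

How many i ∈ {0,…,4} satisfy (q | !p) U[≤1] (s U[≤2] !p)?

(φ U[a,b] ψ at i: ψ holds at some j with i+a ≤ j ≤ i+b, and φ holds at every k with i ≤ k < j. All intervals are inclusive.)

Evaluate at each i in [0,4]:
  i=0: ✓ (rhs at j=0)
  i=1: ✗ (lhs fails at k=1 before rhs at j=2)
  i=2: ✓ (rhs at j=2)
  i=3: ✓ (rhs at j=3)
  i=4: ✓ (rhs at j=4)
Positions where it holds: {0, 2, 3, 4} → 4.

4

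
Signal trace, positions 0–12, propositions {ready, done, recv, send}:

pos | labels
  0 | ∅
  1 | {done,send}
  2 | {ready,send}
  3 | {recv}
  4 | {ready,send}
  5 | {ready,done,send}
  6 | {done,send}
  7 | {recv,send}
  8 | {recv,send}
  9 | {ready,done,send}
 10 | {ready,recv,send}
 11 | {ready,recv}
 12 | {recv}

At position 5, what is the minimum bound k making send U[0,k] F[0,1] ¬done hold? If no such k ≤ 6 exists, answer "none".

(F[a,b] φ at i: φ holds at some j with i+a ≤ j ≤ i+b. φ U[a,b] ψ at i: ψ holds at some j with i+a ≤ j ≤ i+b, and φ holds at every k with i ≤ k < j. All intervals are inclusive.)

Need earliest j ≥ 5 with F[0,1] ¬done, and send at every k in [5,j-1].
  j=5: rhs fails.
  j=6: rhs holds; lhs holds on [5,5]. k = 1.

1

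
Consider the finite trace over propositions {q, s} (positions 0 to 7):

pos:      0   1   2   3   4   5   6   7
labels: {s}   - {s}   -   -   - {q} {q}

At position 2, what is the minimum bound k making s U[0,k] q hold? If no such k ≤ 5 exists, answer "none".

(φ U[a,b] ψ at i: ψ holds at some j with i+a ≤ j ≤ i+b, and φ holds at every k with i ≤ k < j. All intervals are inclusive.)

none

Need earliest j ≥ 2 with q, and s at every k in [2,j-1].
  j=2: rhs fails.
  j=3: rhs fails.
  j=4: rhs fails.
  j=5: rhs fails.
  j=6: rhs holds but lhs fails at k=3.
  j=7: rhs holds but lhs fails at k=3.
No witness within the range → none.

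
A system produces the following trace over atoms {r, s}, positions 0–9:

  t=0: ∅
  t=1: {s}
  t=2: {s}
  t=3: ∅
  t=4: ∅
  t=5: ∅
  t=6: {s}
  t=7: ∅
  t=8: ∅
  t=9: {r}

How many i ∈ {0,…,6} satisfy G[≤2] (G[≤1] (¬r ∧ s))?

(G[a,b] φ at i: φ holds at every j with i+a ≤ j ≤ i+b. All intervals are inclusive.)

Evaluate at each i in [0,6]:
  i=0: ✗ (fails at j=0)
  i=1: ✗ (fails at j=2)
  i=2: ✗ (fails at j=2)
  i=3: ✗ (fails at j=3)
  i=4: ✗ (fails at j=4)
  i=5: ✗ (fails at j=5)
  i=6: ✗ (fails at j=6)
Positions where it holds: {} → 0.

0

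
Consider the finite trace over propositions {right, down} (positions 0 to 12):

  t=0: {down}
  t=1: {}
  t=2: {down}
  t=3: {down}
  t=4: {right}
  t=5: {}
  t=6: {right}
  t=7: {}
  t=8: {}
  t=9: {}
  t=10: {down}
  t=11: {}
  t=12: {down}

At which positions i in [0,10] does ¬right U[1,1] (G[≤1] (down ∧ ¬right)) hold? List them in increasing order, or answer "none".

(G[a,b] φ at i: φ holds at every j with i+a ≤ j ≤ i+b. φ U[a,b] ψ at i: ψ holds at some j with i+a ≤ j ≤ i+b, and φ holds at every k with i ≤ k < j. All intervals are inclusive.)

Evaluate at each i in [0,10]:
  i=0: ✗ (no rhs in [1,1])
  i=1: ✓ (rhs at j=2; lhs holds on [1,1])
  i=2: ✗ (no rhs in [3,3])
  i=3: ✗ (no rhs in [4,4])
  i=4: ✗ (no rhs in [5,5])
  i=5: ✗ (no rhs in [6,6])
  i=6: ✗ (no rhs in [7,7])
  i=7: ✗ (no rhs in [8,8])
  i=8: ✗ (no rhs in [9,9])
  i=9: ✗ (no rhs in [10,10])
  i=10: ✗ (no rhs in [11,11])

1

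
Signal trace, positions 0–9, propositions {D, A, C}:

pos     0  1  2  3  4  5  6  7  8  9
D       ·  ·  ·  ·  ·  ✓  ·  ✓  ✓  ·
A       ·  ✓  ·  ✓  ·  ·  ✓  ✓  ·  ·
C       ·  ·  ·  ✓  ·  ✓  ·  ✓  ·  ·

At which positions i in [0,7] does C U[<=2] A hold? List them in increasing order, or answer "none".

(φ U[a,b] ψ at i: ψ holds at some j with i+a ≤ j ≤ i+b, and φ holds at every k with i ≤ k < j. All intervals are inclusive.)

1, 3, 5, 6, 7

Evaluate at each i in [0,7]:
  i=0: ✗ (lhs fails at k=0 before rhs at j=1)
  i=1: ✓ (rhs at j=1)
  i=2: ✗ (lhs fails at k=2 before rhs at j=3)
  i=3: ✓ (rhs at j=3)
  i=4: ✗ (lhs fails at k=4 before rhs at j=6)
  i=5: ✓ (rhs at j=6; lhs holds on [5,5])
  i=6: ✓ (rhs at j=6)
  i=7: ✓ (rhs at j=7)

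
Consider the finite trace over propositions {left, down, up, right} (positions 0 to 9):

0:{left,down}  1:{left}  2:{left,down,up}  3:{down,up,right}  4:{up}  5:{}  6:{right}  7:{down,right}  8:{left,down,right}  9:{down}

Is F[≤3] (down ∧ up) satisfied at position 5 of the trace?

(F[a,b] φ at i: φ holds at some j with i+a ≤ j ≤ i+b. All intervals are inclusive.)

Does not hold

Check (down ∧ up) at each j in [5,8]:
  j=5: false
  j=6: false
  j=7: false
  j=8: false
No position in the window satisfies it → formula fails.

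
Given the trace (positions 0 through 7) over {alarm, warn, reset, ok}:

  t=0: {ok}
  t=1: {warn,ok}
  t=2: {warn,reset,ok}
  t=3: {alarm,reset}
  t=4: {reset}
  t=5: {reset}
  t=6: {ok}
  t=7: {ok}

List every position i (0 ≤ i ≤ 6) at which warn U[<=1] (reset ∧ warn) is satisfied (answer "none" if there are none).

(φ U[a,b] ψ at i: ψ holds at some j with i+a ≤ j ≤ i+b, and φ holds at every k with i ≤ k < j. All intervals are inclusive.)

1, 2

Evaluate at each i in [0,6]:
  i=0: ✗ (no rhs in [0,1])
  i=1: ✓ (rhs at j=2; lhs holds on [1,1])
  i=2: ✓ (rhs at j=2)
  i=3: ✗ (no rhs in [3,4])
  i=4: ✗ (no rhs in [4,5])
  i=5: ✗ (no rhs in [5,6])
  i=6: ✗ (no rhs in [6,7])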